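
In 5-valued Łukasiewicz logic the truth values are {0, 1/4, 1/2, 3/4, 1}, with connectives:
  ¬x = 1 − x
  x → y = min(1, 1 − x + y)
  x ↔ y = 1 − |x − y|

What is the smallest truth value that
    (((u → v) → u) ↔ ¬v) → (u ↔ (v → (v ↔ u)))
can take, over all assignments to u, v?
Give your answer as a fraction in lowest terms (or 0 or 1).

Take u = 0, v = 1/2:
u → v = 0 → 1/2 = 1
(u → v) → u = 1 → 0 = 0
¬v = ¬1/2 = 1/2
((u → v) → u) ↔ ¬v = 0 ↔ 1/2 = 1/2
v ↔ u = 1/2 ↔ 0 = 1/2
v → (v ↔ u) = 1/2 → 1/2 = 1
u ↔ (v → (v ↔ u)) = 0 ↔ 1 = 0
(((u → v) → u) ↔ ¬v) → (u ↔ (v → (v ↔ u))) = 1/2 → 0 = 1/2
No assignment yields a value below 1/2, so this is the minimum.

1/2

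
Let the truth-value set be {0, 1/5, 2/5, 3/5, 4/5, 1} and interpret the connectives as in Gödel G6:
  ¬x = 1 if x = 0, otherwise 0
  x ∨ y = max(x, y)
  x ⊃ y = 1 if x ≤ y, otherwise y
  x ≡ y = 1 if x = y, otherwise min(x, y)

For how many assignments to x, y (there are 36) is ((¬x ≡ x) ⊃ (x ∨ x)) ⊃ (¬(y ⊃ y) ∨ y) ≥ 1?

value 1: 6 assignments (counts)
value 4/5: 6 assignments
value 3/5: 6 assignments
value 2/5: 6 assignments
value 1/5: 6 assignments
value 0: 6 assignments
So 6 of the 36 assignments meet the threshold.

6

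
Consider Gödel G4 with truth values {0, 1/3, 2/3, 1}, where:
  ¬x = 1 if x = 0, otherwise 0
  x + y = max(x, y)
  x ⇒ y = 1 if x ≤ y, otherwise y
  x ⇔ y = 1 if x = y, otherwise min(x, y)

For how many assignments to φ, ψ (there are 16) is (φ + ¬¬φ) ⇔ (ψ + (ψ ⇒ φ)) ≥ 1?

11

φ = 0, ψ = 0 ↦ 0  <
φ = 0, ψ = 1/3 ↦ 0  <
φ = 0, ψ = 2/3 ↦ 0  <
φ = 0, ψ = 1 ↦ 0  <
φ = 1/3, ψ = 0 ↦ 1  ≥
φ = 1/3, ψ = 1/3 ↦ 1  ≥
φ = 1/3, ψ = 2/3 ↦ 2/3  <
φ = 1/3, ψ = 1 ↦ 1  ≥
φ = 2/3, ψ = 0 ↦ 1  ≥
φ = 2/3, ψ = 1/3 ↦ 1  ≥
φ = 2/3, ψ = 2/3 ↦ 1  ≥
φ = 2/3, ψ = 1 ↦ 1  ≥
φ = 1, ψ = 0 ↦ 1  ≥
φ = 1, ψ = 1/3 ↦ 1  ≥
φ = 1, ψ = 2/3 ↦ 1  ≥
φ = 1, ψ = 1 ↦ 1  ≥
So 11 of the 16 assignments meet the threshold.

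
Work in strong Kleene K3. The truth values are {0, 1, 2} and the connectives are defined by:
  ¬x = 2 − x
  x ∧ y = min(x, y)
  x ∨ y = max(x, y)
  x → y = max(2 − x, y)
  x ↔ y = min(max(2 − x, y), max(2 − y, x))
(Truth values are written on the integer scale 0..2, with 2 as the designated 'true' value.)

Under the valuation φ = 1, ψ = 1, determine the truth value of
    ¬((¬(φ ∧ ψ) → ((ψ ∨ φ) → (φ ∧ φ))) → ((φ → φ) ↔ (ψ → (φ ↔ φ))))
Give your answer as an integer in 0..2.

φ ∧ ψ = 1 ∧ 1 = 1
¬(φ ∧ ψ) = ¬1 = 1
ψ ∨ φ = 1 ∨ 1 = 1
φ ∧ φ = 1 ∧ 1 = 1
(ψ ∨ φ) → (φ ∧ φ) = 1 → 1 = 1
¬(φ ∧ ψ) → ((ψ ∨ φ) → (φ ∧ φ)) = 1 → 1 = 1
φ → φ = 1 → 1 = 1
φ ↔ φ = 1 ↔ 1 = 1
ψ → (φ ↔ φ) = 1 → 1 = 1
(φ → φ) ↔ (ψ → (φ ↔ φ)) = 1 ↔ 1 = 1
(¬(φ ∧ ψ) → ((ψ ∨ φ) → (φ ∧ φ))) → ((φ → φ) ↔ (ψ → (φ ↔ φ))) = 1 → 1 = 1
¬((¬(φ ∧ ψ) → ((ψ ∨ φ) → (φ ∧ φ))) → ((φ → φ) ↔ (ψ → (φ ↔ φ)))) = ¬1 = 1

1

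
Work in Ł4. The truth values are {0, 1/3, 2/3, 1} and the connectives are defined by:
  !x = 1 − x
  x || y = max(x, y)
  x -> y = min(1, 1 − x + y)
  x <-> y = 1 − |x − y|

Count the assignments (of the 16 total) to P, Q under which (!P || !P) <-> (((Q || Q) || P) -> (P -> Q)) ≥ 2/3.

P = 0, Q = 0 ↦ 1  ≥
P = 0, Q = 1/3 ↦ 1  ≥
P = 0, Q = 2/3 ↦ 1  ≥
P = 0, Q = 1 ↦ 1  ≥
P = 1/3, Q = 0 ↦ 2/3  ≥
P = 1/3, Q = 1/3 ↦ 2/3  ≥
P = 1/3, Q = 2/3 ↦ 2/3  ≥
P = 1/3, Q = 1 ↦ 2/3  ≥
P = 2/3, Q = 0 ↦ 2/3  ≥
P = 2/3, Q = 1/3 ↦ 1/3  <
P = 2/3, Q = 2/3 ↦ 1/3  <
P = 2/3, Q = 1 ↦ 1/3  <
P = 1, Q = 0 ↦ 1  ≥
P = 1, Q = 1/3 ↦ 2/3  ≥
P = 1, Q = 2/3 ↦ 1/3  <
P = 1, Q = 1 ↦ 0  <
So 11 of the 16 assignments meet the threshold.

11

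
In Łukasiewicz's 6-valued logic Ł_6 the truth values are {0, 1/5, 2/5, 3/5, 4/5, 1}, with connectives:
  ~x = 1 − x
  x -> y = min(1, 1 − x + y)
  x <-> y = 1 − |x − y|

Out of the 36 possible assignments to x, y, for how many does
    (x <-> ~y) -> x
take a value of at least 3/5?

29

value 1: 17 assignments (counts)
value 4/5: 7 assignments (counts)
value 3/5: 5 assignments (counts)
value 2/5: 4 assignments
value 1/5: 2 assignments
value 0: 1 assignment
So 29 of the 36 assignments meet the threshold.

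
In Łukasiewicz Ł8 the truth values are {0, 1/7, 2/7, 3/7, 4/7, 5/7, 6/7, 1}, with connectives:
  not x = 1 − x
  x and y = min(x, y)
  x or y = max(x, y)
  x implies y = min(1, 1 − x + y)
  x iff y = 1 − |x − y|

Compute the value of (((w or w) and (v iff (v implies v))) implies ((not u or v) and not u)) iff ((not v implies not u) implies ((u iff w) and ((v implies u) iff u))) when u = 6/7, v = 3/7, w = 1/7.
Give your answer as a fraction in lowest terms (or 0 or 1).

w or w = 1/7 or 1/7 = 1/7
v implies v = 3/7 implies 3/7 = 1
v iff (v implies v) = 3/7 iff 1 = 3/7
(w or w) and (v iff (v implies v)) = 1/7 and 3/7 = 1/7
not u = not 6/7 = 1/7
not u or v = 1/7 or 3/7 = 3/7
not u = not 6/7 = 1/7
(not u or v) and not u = 3/7 and 1/7 = 1/7
((w or w) and (v iff (v implies v))) implies ((not u or v) and not u) = 1/7 implies 1/7 = 1
not v = not 3/7 = 4/7
not u = not 6/7 = 1/7
not v implies not u = 4/7 implies 1/7 = 4/7
u iff w = 6/7 iff 1/7 = 2/7
v implies u = 3/7 implies 6/7 = 1
(v implies u) iff u = 1 iff 6/7 = 6/7
(u iff w) and ((v implies u) iff u) = 2/7 and 6/7 = 2/7
(not v implies not u) implies ((u iff w) and ((v implies u) iff u)) = 4/7 implies 2/7 = 5/7
(((w or w) and (v iff (v implies v))) implies ((not u or v) and not u)) iff ((not v implies not u) implies ((u iff w) and ((v implies u) iff u))) = 1 iff 5/7 = 5/7

5/7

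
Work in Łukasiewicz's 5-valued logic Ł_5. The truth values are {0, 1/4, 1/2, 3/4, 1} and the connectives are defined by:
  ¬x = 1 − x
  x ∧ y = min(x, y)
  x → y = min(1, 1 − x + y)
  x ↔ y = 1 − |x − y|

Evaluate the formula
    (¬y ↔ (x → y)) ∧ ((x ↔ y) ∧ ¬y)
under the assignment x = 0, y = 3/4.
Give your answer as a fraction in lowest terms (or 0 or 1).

1/4

¬y = ¬3/4 = 1/4
x → y = 0 → 3/4 = 1
¬y ↔ (x → y) = 1/4 ↔ 1 = 1/4
x ↔ y = 0 ↔ 3/4 = 1/4
¬y = ¬3/4 = 1/4
(x ↔ y) ∧ ¬y = 1/4 ∧ 1/4 = 1/4
(¬y ↔ (x → y)) ∧ ((x ↔ y) ∧ ¬y) = 1/4 ∧ 1/4 = 1/4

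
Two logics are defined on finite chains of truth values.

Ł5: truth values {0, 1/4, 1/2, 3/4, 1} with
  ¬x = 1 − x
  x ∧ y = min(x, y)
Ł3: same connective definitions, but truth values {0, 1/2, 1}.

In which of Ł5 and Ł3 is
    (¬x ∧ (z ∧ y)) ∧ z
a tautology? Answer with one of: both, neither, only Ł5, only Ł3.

neither

In Ł5: at x = 0, y = 0, z = 0 the value is 0 — not a tautology.
In Ł3: at x = 0, y = 0, z = 0 the value is 0 — not a tautology.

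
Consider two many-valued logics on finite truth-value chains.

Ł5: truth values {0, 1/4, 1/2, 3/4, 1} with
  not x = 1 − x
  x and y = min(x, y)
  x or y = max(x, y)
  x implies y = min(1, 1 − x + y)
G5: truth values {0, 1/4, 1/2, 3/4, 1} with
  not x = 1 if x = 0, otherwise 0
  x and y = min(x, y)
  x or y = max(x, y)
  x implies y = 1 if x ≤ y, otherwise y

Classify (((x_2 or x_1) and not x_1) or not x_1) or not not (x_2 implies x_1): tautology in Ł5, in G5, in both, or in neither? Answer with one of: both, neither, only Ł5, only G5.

only G5

In Ł5: at x_1 = 1/4, x_2 = 1/2 the value is 3/4 — not a tautology.
In G5: every assignment gives 1 — tautology.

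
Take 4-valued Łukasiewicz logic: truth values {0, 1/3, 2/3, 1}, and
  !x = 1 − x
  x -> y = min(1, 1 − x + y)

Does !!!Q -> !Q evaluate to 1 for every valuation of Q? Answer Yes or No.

Yes

Q = 0 ↦ 1
Q = 1/3 ↦ 1
Q = 2/3 ↦ 1
Q = 1 ↦ 1
Every assignment gives a value ≥ 1.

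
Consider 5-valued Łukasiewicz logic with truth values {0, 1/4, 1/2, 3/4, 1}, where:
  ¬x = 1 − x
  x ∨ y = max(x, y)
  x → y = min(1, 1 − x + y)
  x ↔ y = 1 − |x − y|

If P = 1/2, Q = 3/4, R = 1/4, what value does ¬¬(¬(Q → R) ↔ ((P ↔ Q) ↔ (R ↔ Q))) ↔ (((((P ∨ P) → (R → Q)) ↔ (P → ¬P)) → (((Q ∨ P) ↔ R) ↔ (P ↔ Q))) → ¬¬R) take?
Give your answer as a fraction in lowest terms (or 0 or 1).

3/4

Q → R = 3/4 → 1/4 = 1/2
¬(Q → R) = ¬1/2 = 1/2
P ↔ Q = 1/2 ↔ 3/4 = 3/4
R ↔ Q = 1/4 ↔ 3/4 = 1/2
(P ↔ Q) ↔ (R ↔ Q) = 3/4 ↔ 1/2 = 3/4
¬(Q → R) ↔ ((P ↔ Q) ↔ (R ↔ Q)) = 1/2 ↔ 3/4 = 3/4
¬(¬(Q → R) ↔ ((P ↔ Q) ↔ (R ↔ Q))) = ¬3/4 = 1/4
¬¬(¬(Q → R) ↔ ((P ↔ Q) ↔ (R ↔ Q))) = ¬1/4 = 3/4
P ∨ P = 1/2 ∨ 1/2 = 1/2
R → Q = 1/4 → 3/4 = 1
(P ∨ P) → (R → Q) = 1/2 → 1 = 1
¬P = ¬1/2 = 1/2
P → ¬P = 1/2 → 1/2 = 1
((P ∨ P) → (R → Q)) ↔ (P → ¬P) = 1 ↔ 1 = 1
Q ∨ P = 3/4 ∨ 1/2 = 3/4
(Q ∨ P) ↔ R = 3/4 ↔ 1/4 = 1/2
P ↔ Q = 1/2 ↔ 3/4 = 3/4
((Q ∨ P) ↔ R) ↔ (P ↔ Q) = 1/2 ↔ 3/4 = 3/4
(((P ∨ P) → (R → Q)) ↔ (P → ¬P)) → (((Q ∨ P) ↔ R) ↔ (P ↔ Q)) = 1 → 3/4 = 3/4
¬R = ¬1/4 = 3/4
¬¬R = ¬3/4 = 1/4
((((P ∨ P) → (R → Q)) ↔ (P → ¬P)) → (((Q ∨ P) ↔ R) ↔ (P ↔ Q))) → ¬¬R = 3/4 → 1/4 = 1/2
¬¬(¬(Q → R) ↔ ((P ↔ Q) ↔ (R ↔ Q))) ↔ (((((P ∨ P) → (R → Q)) ↔ (P → ¬P)) → (((Q ∨ P) ↔ R) ↔ (P ↔ Q))) → ¬¬R) = 3/4 ↔ 1/2 = 3/4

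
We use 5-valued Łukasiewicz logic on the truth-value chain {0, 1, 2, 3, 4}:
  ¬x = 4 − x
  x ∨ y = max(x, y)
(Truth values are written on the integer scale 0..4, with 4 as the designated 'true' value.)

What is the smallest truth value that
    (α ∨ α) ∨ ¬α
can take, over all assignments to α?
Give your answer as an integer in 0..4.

2

Take α = 2:
α ∨ α = 2 ∨ 2 = 2
¬α = ¬2 = 2
(α ∨ α) ∨ ¬α = 2 ∨ 2 = 2
No assignment yields a value below 2, so this is the minimum.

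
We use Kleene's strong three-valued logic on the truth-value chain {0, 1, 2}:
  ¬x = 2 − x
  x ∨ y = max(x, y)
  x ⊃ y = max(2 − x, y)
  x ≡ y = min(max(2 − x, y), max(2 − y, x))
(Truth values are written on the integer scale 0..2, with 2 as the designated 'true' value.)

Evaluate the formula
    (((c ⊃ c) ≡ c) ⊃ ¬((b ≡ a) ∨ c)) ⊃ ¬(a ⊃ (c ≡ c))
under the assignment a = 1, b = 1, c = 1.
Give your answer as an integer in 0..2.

c ⊃ c = 1 ⊃ 1 = 1
(c ⊃ c) ≡ c = 1 ≡ 1 = 1
b ≡ a = 1 ≡ 1 = 1
(b ≡ a) ∨ c = 1 ∨ 1 = 1
¬((b ≡ a) ∨ c) = ¬1 = 1
((c ⊃ c) ≡ c) ⊃ ¬((b ≡ a) ∨ c) = 1 ⊃ 1 = 1
c ≡ c = 1 ≡ 1 = 1
a ⊃ (c ≡ c) = 1 ⊃ 1 = 1
¬(a ⊃ (c ≡ c)) = ¬1 = 1
(((c ⊃ c) ≡ c) ⊃ ¬((b ≡ a) ∨ c)) ⊃ ¬(a ⊃ (c ≡ c)) = 1 ⊃ 1 = 1

1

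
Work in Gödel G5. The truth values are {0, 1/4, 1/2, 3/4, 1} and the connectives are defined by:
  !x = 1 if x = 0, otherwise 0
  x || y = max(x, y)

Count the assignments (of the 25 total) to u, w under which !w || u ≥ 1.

value 1: 9 assignments (counts)
value 3/4: 4 assignments
value 1/2: 4 assignments
value 1/4: 4 assignments
value 0: 4 assignments
So 9 of the 25 assignments meet the threshold.

9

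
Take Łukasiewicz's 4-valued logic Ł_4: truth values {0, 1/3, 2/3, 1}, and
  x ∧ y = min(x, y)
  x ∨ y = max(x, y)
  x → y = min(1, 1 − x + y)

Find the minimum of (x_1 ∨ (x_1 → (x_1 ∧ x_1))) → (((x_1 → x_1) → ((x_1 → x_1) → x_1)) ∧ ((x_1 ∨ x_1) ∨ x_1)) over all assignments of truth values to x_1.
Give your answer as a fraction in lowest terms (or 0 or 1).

Take x_1 = 0:
x_1 ∧ x_1 = 0 ∧ 0 = 0
x_1 → (x_1 ∧ x_1) = 0 → 0 = 1
x_1 ∨ (x_1 → (x_1 ∧ x_1)) = 0 ∨ 1 = 1
x_1 → x_1 = 0 → 0 = 1
x_1 → x_1 = 0 → 0 = 1
(x_1 → x_1) → x_1 = 1 → 0 = 0
(x_1 → x_1) → ((x_1 → x_1) → x_1) = 1 → 0 = 0
x_1 ∨ x_1 = 0 ∨ 0 = 0
(x_1 ∨ x_1) ∨ x_1 = 0 ∨ 0 = 0
((x_1 → x_1) → ((x_1 → x_1) → x_1)) ∧ ((x_1 ∨ x_1) ∨ x_1) = 0 ∧ 0 = 0
(x_1 ∨ (x_1 → (x_1 ∧ x_1))) → (((x_1 → x_1) → ((x_1 → x_1) → x_1)) ∧ ((x_1 ∨ x_1) ∨ x_1)) = 1 → 0 = 0
No assignment yields a value below 0, so this is the minimum.

0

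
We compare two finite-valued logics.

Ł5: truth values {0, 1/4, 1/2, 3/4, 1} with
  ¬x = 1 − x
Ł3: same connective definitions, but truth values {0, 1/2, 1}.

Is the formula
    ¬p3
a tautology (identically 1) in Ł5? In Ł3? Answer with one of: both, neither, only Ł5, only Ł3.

neither

In Ł5: at p3 = 1/4 the value is 3/4 — not a tautology.
In Ł3: at p3 = 1/2 the value is 1/2 — not a tautology.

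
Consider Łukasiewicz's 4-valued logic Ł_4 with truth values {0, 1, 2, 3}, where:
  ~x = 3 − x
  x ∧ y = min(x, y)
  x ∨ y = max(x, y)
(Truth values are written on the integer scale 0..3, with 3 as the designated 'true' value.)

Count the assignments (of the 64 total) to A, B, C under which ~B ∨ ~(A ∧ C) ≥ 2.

value 3: 37 assignments (counts)
value 2: 19 assignments (counts)
value 1: 7 assignments
value 0: 1 assignment
So 56 of the 64 assignments meet the threshold.

56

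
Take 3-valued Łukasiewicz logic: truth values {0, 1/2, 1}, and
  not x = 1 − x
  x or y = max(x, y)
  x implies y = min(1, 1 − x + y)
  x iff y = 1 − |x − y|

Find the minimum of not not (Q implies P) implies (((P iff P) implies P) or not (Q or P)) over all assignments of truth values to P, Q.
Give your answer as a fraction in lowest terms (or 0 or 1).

Take P = 1/2, Q = 0:
Q implies P = 0 implies 1/2 = 1
not (Q implies P) = not 1 = 0
not not (Q implies P) = not 0 = 1
P iff P = 1/2 iff 1/2 = 1
(P iff P) implies P = 1 implies 1/2 = 1/2
Q or P = 0 or 1/2 = 1/2
not (Q or P) = not 1/2 = 1/2
((P iff P) implies P) or not (Q or P) = 1/2 or 1/2 = 1/2
not not (Q implies P) implies (((P iff P) implies P) or not (Q or P)) = 1 implies 1/2 = 1/2
No assignment yields a value below 1/2, so this is the minimum.

1/2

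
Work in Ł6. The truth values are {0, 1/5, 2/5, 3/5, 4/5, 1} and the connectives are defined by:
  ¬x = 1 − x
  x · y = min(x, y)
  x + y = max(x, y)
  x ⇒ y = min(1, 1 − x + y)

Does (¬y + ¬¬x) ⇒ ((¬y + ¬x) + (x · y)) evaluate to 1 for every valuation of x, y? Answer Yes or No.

No

Counterexample: take x = 4/5, y = 2/5.
¬y = ¬2/5 = 3/5
¬x = ¬4/5 = 1/5
¬¬x = ¬1/5 = 4/5
¬y + ¬¬x = 3/5 + 4/5 = 4/5
¬y = ¬2/5 = 3/5
¬x = ¬4/5 = 1/5
¬y + ¬x = 3/5 + 1/5 = 3/5
x · y = 4/5 · 2/5 = 2/5
(¬y + ¬x) + (x · y) = 3/5 + 2/5 = 3/5
(¬y + ¬¬x) ⇒ ((¬y + ¬x) + (x · y)) = 4/5 ⇒ 3/5 = 4/5
This gives 4/5 ≠ 1.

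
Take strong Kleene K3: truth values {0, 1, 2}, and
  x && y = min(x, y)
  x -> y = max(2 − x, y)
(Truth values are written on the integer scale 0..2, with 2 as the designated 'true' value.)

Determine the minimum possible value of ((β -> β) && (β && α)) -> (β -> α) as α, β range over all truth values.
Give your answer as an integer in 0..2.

1

Take α = 1, β = 1:
β -> β = 1 -> 1 = 1
β && α = 1 && 1 = 1
(β -> β) && (β && α) = 1 && 1 = 1
β -> α = 1 -> 1 = 1
((β -> β) && (β && α)) -> (β -> α) = 1 -> 1 = 1
No assignment yields a value below 1, so this is the minimum.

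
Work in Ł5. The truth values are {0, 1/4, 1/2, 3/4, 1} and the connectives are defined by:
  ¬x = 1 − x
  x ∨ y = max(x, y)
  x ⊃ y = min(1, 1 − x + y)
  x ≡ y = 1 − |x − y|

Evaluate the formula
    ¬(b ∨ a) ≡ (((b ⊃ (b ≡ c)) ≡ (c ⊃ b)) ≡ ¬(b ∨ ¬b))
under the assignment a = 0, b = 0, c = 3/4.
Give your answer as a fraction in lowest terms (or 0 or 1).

b ∨ a = 0 ∨ 0 = 0
¬(b ∨ a) = ¬0 = 1
b ≡ c = 0 ≡ 3/4 = 1/4
b ⊃ (b ≡ c) = 0 ⊃ 1/4 = 1
c ⊃ b = 3/4 ⊃ 0 = 1/4
(b ⊃ (b ≡ c)) ≡ (c ⊃ b) = 1 ≡ 1/4 = 1/4
¬b = ¬0 = 1
b ∨ ¬b = 0 ∨ 1 = 1
¬(b ∨ ¬b) = ¬1 = 0
((b ⊃ (b ≡ c)) ≡ (c ⊃ b)) ≡ ¬(b ∨ ¬b) = 1/4 ≡ 0 = 3/4
¬(b ∨ a) ≡ (((b ⊃ (b ≡ c)) ≡ (c ⊃ b)) ≡ ¬(b ∨ ¬b)) = 1 ≡ 3/4 = 3/4

3/4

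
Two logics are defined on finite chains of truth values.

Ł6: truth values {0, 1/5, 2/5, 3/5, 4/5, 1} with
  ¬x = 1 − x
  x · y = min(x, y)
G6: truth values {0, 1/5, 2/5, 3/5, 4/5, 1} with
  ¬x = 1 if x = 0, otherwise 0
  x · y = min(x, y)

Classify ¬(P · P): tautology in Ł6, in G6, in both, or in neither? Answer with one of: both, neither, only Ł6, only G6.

neither

In Ł6: at P = 1/5 the value is 4/5 — not a tautology.
In G6: at P = 1/5 the value is 0 — not a tautology.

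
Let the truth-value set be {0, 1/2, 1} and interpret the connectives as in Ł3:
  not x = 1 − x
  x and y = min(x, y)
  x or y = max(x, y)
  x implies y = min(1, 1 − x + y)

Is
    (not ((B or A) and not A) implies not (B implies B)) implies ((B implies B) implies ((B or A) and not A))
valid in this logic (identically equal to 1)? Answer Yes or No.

Yes

A = 0, B = 0 ↦ 1
A = 0, B = 1/2 ↦ 1
A = 0, B = 1 ↦ 1
A = 1/2, B = 0 ↦ 1
A = 1/2, B = 1/2 ↦ 1
A = 1/2, B = 1 ↦ 1
A = 1, B = 0 ↦ 1
A = 1, B = 1/2 ↦ 1
A = 1, B = 1 ↦ 1
Every assignment gives a value ≥ 1.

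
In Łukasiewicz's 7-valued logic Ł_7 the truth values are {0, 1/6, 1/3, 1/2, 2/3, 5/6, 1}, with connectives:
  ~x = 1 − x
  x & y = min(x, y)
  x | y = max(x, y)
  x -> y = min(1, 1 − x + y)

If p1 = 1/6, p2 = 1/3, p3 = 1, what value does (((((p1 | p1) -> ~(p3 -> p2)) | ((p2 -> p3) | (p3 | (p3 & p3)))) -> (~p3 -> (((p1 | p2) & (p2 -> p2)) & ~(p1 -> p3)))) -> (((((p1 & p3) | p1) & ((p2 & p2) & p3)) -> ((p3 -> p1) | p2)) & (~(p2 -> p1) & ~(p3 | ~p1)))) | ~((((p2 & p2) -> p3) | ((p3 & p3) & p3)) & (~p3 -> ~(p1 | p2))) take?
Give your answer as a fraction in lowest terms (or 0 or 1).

p1 | p1 = 1/6 | 1/6 = 1/6
p3 -> p2 = 1 -> 1/3 = 1/3
~(p3 -> p2) = ~1/3 = 2/3
(p1 | p1) -> ~(p3 -> p2) = 1/6 -> 2/3 = 1
p2 -> p3 = 1/3 -> 1 = 1
p3 & p3 = 1 & 1 = 1
p3 | (p3 & p3) = 1 | 1 = 1
(p2 -> p3) | (p3 | (p3 & p3)) = 1 | 1 = 1
((p1 | p1) -> ~(p3 -> p2)) | ((p2 -> p3) | (p3 | (p3 & p3))) = 1 | 1 = 1
~p3 = ~1 = 0
p1 | p2 = 1/6 | 1/3 = 1/3
p2 -> p2 = 1/3 -> 1/3 = 1
(p1 | p2) & (p2 -> p2) = 1/3 & 1 = 1/3
p1 -> p3 = 1/6 -> 1 = 1
~(p1 -> p3) = ~1 = 0
((p1 | p2) & (p2 -> p2)) & ~(p1 -> p3) = 1/3 & 0 = 0
~p3 -> (((p1 | p2) & (p2 -> p2)) & ~(p1 -> p3)) = 0 -> 0 = 1
(((p1 | p1) -> ~(p3 -> p2)) | ((p2 -> p3) | (p3 | (p3 & p3)))) -> (~p3 -> (((p1 | p2) & (p2 -> p2)) & ~(p1 -> p3))) = 1 -> 1 = 1
p1 & p3 = 1/6 & 1 = 1/6
(p1 & p3) | p1 = 1/6 | 1/6 = 1/6
p2 & p2 = 1/3 & 1/3 = 1/3
(p2 & p2) & p3 = 1/3 & 1 = 1/3
((p1 & p3) | p1) & ((p2 & p2) & p3) = 1/6 & 1/3 = 1/6
p3 -> p1 = 1 -> 1/6 = 1/6
(p3 -> p1) | p2 = 1/6 | 1/3 = 1/3
(((p1 & p3) | p1) & ((p2 & p2) & p3)) -> ((p3 -> p1) | p2) = 1/6 -> 1/3 = 1
p2 -> p1 = 1/3 -> 1/6 = 5/6
~(p2 -> p1) = ~5/6 = 1/6
~p1 = ~1/6 = 5/6
p3 | ~p1 = 1 | 5/6 = 1
~(p3 | ~p1) = ~1 = 0
~(p2 -> p1) & ~(p3 | ~p1) = 1/6 & 0 = 0
((((p1 & p3) | p1) & ((p2 & p2) & p3)) -> ((p3 -> p1) | p2)) & (~(p2 -> p1) & ~(p3 | ~p1)) = 1 & 0 = 0
((((p1 | p1) -> ~(p3 -> p2)) | ((p2 -> p3) | (p3 | (p3 & p3)))) -> (~p3 -> (((p1 | p2) & (p2 -> p2)) & ~(p1 -> p3)))) -> (((((p1 & p3) | p1) & ((p2 & p2) & p3)) -> ((p3 -> p1) | p2)) & (~(p2 -> p1) & ~(p3 | ~p1))) = 1 -> 0 = 0
p2 & p2 = 1/3 & 1/3 = 1/3
(p2 & p2) -> p3 = 1/3 -> 1 = 1
p3 & p3 = 1 & 1 = 1
(p3 & p3) & p3 = 1 & 1 = 1
((p2 & p2) -> p3) | ((p3 & p3) & p3) = 1 | 1 = 1
~p3 = ~1 = 0
p1 | p2 = 1/6 | 1/3 = 1/3
~(p1 | p2) = ~1/3 = 2/3
~p3 -> ~(p1 | p2) = 0 -> 2/3 = 1
(((p2 & p2) -> p3) | ((p3 & p3) & p3)) & (~p3 -> ~(p1 | p2)) = 1 & 1 = 1
~((((p2 & p2) -> p3) | ((p3 & p3) & p3)) & (~p3 -> ~(p1 | p2))) = ~1 = 0
(((((p1 | p1) -> ~(p3 -> p2)) | ((p2 -> p3) | (p3 | (p3 & p3)))) -> (~p3 -> (((p1 | p2) & (p2 -> p2)) & ~(p1 -> p3)))) -> (((((p1 & p3) | p1) & ((p2 & p2) & p3)) -> ((p3 -> p1) | p2)) & (~(p2 -> p1) & ~(p3 | ~p1)))) | ~((((p2 & p2) -> p3) | ((p3 & p3) & p3)) & (~p3 -> ~(p1 | p2))) = 0 | 0 = 0

0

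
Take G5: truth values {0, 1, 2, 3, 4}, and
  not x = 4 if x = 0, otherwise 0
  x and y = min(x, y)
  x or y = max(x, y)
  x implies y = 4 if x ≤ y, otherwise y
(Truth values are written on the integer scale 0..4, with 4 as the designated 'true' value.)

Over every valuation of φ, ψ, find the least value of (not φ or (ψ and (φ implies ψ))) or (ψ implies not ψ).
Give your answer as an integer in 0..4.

Take φ = 1, ψ = 1:
not φ = not 1 = 0
φ implies ψ = 1 implies 1 = 4
ψ and (φ implies ψ) = 1 and 4 = 1
not φ or (ψ and (φ implies ψ)) = 0 or 1 = 1
not ψ = not 1 = 0
ψ implies not ψ = 1 implies 0 = 0
(not φ or (ψ and (φ implies ψ))) or (ψ implies not ψ) = 1 or 0 = 1
No assignment yields a value below 1, so this is the minimum.

1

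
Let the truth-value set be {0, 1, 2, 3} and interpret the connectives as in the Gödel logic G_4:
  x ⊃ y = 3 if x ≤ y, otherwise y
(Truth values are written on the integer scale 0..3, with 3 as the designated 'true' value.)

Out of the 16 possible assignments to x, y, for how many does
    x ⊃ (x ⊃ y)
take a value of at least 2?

11

x = 0, y = 0 ↦ 3  ≥
x = 0, y = 1 ↦ 3  ≥
x = 0, y = 2 ↦ 3  ≥
x = 0, y = 3 ↦ 3  ≥
x = 1, y = 0 ↦ 0  <
x = 1, y = 1 ↦ 3  ≥
x = 1, y = 2 ↦ 3  ≥
x = 1, y = 3 ↦ 3  ≥
x = 2, y = 0 ↦ 0  <
x = 2, y = 1 ↦ 1  <
x = 2, y = 2 ↦ 3  ≥
x = 2, y = 3 ↦ 3  ≥
x = 3, y = 0 ↦ 0  <
x = 3, y = 1 ↦ 1  <
x = 3, y = 2 ↦ 2  ≥
x = 3, y = 3 ↦ 3  ≥
So 11 of the 16 assignments meet the threshold.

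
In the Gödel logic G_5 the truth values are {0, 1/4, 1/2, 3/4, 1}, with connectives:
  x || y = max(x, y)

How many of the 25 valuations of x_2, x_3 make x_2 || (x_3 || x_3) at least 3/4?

16

value 1: 9 assignments (counts)
value 3/4: 7 assignments (counts)
value 1/2: 5 assignments
value 1/4: 3 assignments
value 0: 1 assignment
So 16 of the 25 assignments meet the threshold.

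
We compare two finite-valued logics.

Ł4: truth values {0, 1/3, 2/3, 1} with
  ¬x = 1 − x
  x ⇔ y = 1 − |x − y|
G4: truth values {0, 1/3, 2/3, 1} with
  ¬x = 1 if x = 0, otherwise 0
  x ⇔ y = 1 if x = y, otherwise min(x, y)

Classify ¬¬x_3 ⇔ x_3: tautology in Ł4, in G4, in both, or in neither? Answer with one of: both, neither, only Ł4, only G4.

only Ł4

In Ł4: every assignment gives 1 — tautology.
In G4: at x_3 = 1/3 the value is 1/3 — not a tautology.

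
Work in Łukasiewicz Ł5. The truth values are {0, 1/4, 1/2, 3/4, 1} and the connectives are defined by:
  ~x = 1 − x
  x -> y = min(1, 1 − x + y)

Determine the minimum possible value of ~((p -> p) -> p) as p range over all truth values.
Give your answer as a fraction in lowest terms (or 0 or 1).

Take p = 1:
p -> p = 1 -> 1 = 1
(p -> p) -> p = 1 -> 1 = 1
~((p -> p) -> p) = ~1 = 0
No assignment yields a value below 0, so this is the minimum.

0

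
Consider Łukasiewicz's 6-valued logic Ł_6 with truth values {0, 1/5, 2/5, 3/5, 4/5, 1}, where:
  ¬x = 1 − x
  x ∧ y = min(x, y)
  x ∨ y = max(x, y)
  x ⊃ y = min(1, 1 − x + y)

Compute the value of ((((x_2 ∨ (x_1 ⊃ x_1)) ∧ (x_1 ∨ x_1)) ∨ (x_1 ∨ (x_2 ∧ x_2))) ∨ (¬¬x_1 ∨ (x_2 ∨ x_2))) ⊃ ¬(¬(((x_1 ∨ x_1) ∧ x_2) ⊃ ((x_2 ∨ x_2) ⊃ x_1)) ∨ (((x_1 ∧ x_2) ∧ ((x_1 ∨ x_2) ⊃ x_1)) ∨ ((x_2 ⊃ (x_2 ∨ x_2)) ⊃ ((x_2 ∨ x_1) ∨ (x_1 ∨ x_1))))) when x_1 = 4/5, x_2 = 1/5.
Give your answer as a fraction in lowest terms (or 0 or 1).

2/5

x_1 ⊃ x_1 = 4/5 ⊃ 4/5 = 1
x_2 ∨ (x_1 ⊃ x_1) = 1/5 ∨ 1 = 1
x_1 ∨ x_1 = 4/5 ∨ 4/5 = 4/5
(x_2 ∨ (x_1 ⊃ x_1)) ∧ (x_1 ∨ x_1) = 1 ∧ 4/5 = 4/5
x_2 ∧ x_2 = 1/5 ∧ 1/5 = 1/5
x_1 ∨ (x_2 ∧ x_2) = 4/5 ∨ 1/5 = 4/5
((x_2 ∨ (x_1 ⊃ x_1)) ∧ (x_1 ∨ x_1)) ∨ (x_1 ∨ (x_2 ∧ x_2)) = 4/5 ∨ 4/5 = 4/5
¬x_1 = ¬4/5 = 1/5
¬¬x_1 = ¬1/5 = 4/5
x_2 ∨ x_2 = 1/5 ∨ 1/5 = 1/5
¬¬x_1 ∨ (x_2 ∨ x_2) = 4/5 ∨ 1/5 = 4/5
(((x_2 ∨ (x_1 ⊃ x_1)) ∧ (x_1 ∨ x_1)) ∨ (x_1 ∨ (x_2 ∧ x_2))) ∨ (¬¬x_1 ∨ (x_2 ∨ x_2)) = 4/5 ∨ 4/5 = 4/5
x_1 ∨ x_1 = 4/5 ∨ 4/5 = 4/5
(x_1 ∨ x_1) ∧ x_2 = 4/5 ∧ 1/5 = 1/5
x_2 ∨ x_2 = 1/5 ∨ 1/5 = 1/5
(x_2 ∨ x_2) ⊃ x_1 = 1/5 ⊃ 4/5 = 1
((x_1 ∨ x_1) ∧ x_2) ⊃ ((x_2 ∨ x_2) ⊃ x_1) = 1/5 ⊃ 1 = 1
¬(((x_1 ∨ x_1) ∧ x_2) ⊃ ((x_2 ∨ x_2) ⊃ x_1)) = ¬1 = 0
x_1 ∧ x_2 = 4/5 ∧ 1/5 = 1/5
x_1 ∨ x_2 = 4/5 ∨ 1/5 = 4/5
(x_1 ∨ x_2) ⊃ x_1 = 4/5 ⊃ 4/5 = 1
(x_1 ∧ x_2) ∧ ((x_1 ∨ x_2) ⊃ x_1) = 1/5 ∧ 1 = 1/5
x_2 ∨ x_2 = 1/5 ∨ 1/5 = 1/5
x_2 ⊃ (x_2 ∨ x_2) = 1/5 ⊃ 1/5 = 1
x_2 ∨ x_1 = 1/5 ∨ 4/5 = 4/5
x_1 ∨ x_1 = 4/5 ∨ 4/5 = 4/5
(x_2 ∨ x_1) ∨ (x_1 ∨ x_1) = 4/5 ∨ 4/5 = 4/5
(x_2 ⊃ (x_2 ∨ x_2)) ⊃ ((x_2 ∨ x_1) ∨ (x_1 ∨ x_1)) = 1 ⊃ 4/5 = 4/5
((x_1 ∧ x_2) ∧ ((x_1 ∨ x_2) ⊃ x_1)) ∨ ((x_2 ⊃ (x_2 ∨ x_2)) ⊃ ((x_2 ∨ x_1) ∨ (x_1 ∨ x_1))) = 1/5 ∨ 4/5 = 4/5
¬(((x_1 ∨ x_1) ∧ x_2) ⊃ ((x_2 ∨ x_2) ⊃ x_1)) ∨ (((x_1 ∧ x_2) ∧ ((x_1 ∨ x_2) ⊃ x_1)) ∨ ((x_2 ⊃ (x_2 ∨ x_2)) ⊃ ((x_2 ∨ x_1) ∨ (x_1 ∨ x_1)))) = 0 ∨ 4/5 = 4/5
¬(¬(((x_1 ∨ x_1) ∧ x_2) ⊃ ((x_2 ∨ x_2) ⊃ x_1)) ∨ (((x_1 ∧ x_2) ∧ ((x_1 ∨ x_2) ⊃ x_1)) ∨ ((x_2 ⊃ (x_2 ∨ x_2)) ⊃ ((x_2 ∨ x_1) ∨ (x_1 ∨ x_1))))) = ¬4/5 = 1/5
((((x_2 ∨ (x_1 ⊃ x_1)) ∧ (x_1 ∨ x_1)) ∨ (x_1 ∨ (x_2 ∧ x_2))) ∨ (¬¬x_1 ∨ (x_2 ∨ x_2))) ⊃ ¬(¬(((x_1 ∨ x_1) ∧ x_2) ⊃ ((x_2 ∨ x_2) ⊃ x_1)) ∨ (((x_1 ∧ x_2) ∧ ((x_1 ∨ x_2) ⊃ x_1)) ∨ ((x_2 ⊃ (x_2 ∨ x_2)) ⊃ ((x_2 ∨ x_1) ∨ (x_1 ∨ x_1))))) = 4/5 ⊃ 1/5 = 2/5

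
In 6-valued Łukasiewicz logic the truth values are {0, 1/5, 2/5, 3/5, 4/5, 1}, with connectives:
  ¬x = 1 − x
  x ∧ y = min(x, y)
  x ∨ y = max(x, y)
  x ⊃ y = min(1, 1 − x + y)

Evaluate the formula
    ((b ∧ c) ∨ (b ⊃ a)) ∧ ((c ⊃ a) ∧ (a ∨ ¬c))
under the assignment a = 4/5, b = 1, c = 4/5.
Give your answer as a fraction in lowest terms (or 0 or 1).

b ∧ c = 1 ∧ 4/5 = 4/5
b ⊃ a = 1 ⊃ 4/5 = 4/5
(b ∧ c) ∨ (b ⊃ a) = 4/5 ∨ 4/5 = 4/5
c ⊃ a = 4/5 ⊃ 4/5 = 1
¬c = ¬4/5 = 1/5
a ∨ ¬c = 4/5 ∨ 1/5 = 4/5
(c ⊃ a) ∧ (a ∨ ¬c) = 1 ∧ 4/5 = 4/5
((b ∧ c) ∨ (b ⊃ a)) ∧ ((c ⊃ a) ∧ (a ∨ ¬c)) = 4/5 ∧ 4/5 = 4/5

4/5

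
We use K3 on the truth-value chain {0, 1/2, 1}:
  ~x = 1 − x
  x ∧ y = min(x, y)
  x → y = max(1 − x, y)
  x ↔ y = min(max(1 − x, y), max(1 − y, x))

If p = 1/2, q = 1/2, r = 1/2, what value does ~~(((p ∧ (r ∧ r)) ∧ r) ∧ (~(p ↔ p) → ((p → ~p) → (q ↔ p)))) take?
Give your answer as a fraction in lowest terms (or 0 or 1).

r ∧ r = 1/2 ∧ 1/2 = 1/2
p ∧ (r ∧ r) = 1/2 ∧ 1/2 = 1/2
(p ∧ (r ∧ r)) ∧ r = 1/2 ∧ 1/2 = 1/2
p ↔ p = 1/2 ↔ 1/2 = 1/2
~(p ↔ p) = ~1/2 = 1/2
~p = ~1/2 = 1/2
p → ~p = 1/2 → 1/2 = 1/2
q ↔ p = 1/2 ↔ 1/2 = 1/2
(p → ~p) → (q ↔ p) = 1/2 → 1/2 = 1/2
~(p ↔ p) → ((p → ~p) → (q ↔ p)) = 1/2 → 1/2 = 1/2
((p ∧ (r ∧ r)) ∧ r) ∧ (~(p ↔ p) → ((p → ~p) → (q ↔ p))) = 1/2 ∧ 1/2 = 1/2
~(((p ∧ (r ∧ r)) ∧ r) ∧ (~(p ↔ p) → ((p → ~p) → (q ↔ p)))) = ~1/2 = 1/2
~~(((p ∧ (r ∧ r)) ∧ r) ∧ (~(p ↔ p) → ((p → ~p) → (q ↔ p)))) = ~1/2 = 1/2

1/2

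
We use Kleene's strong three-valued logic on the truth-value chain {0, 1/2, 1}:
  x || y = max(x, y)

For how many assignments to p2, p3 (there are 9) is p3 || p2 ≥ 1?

5

p2 = 0, p3 = 0 ↦ 0  <
p2 = 0, p3 = 1/2 ↦ 1/2  <
p2 = 0, p3 = 1 ↦ 1  ≥
p2 = 1/2, p3 = 0 ↦ 1/2  <
p2 = 1/2, p3 = 1/2 ↦ 1/2  <
p2 = 1/2, p3 = 1 ↦ 1  ≥
p2 = 1, p3 = 0 ↦ 1  ≥
p2 = 1, p3 = 1/2 ↦ 1  ≥
p2 = 1, p3 = 1 ↦ 1  ≥
So 5 of the 9 assignments meet the threshold.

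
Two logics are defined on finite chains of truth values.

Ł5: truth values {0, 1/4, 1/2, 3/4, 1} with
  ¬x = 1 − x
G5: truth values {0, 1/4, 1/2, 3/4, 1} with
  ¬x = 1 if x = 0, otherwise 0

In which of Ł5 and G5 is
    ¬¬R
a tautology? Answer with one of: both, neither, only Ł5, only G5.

In Ł5: at R = 0 the value is 0 — not a tautology.
In G5: at R = 0 the value is 0 — not a tautology.

neither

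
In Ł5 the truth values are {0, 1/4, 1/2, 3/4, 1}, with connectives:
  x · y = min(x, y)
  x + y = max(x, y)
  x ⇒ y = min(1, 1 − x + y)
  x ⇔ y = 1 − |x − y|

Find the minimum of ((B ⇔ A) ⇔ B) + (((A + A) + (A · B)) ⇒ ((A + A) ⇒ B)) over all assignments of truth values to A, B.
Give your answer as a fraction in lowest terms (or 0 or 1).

3/4

Take A = 3/4, B = 0:
B ⇔ A = 0 ⇔ 3/4 = 1/4
(B ⇔ A) ⇔ B = 1/4 ⇔ 0 = 3/4
A + A = 3/4 + 3/4 = 3/4
A · B = 3/4 · 0 = 0
(A + A) + (A · B) = 3/4 + 0 = 3/4
A + A = 3/4 + 3/4 = 3/4
(A + A) ⇒ B = 3/4 ⇒ 0 = 1/4
((A + A) + (A · B)) ⇒ ((A + A) ⇒ B) = 3/4 ⇒ 1/4 = 1/2
((B ⇔ A) ⇔ B) + (((A + A) + (A · B)) ⇒ ((A + A) ⇒ B)) = 3/4 + 1/2 = 3/4
No assignment yields a value below 3/4, so this is the minimum.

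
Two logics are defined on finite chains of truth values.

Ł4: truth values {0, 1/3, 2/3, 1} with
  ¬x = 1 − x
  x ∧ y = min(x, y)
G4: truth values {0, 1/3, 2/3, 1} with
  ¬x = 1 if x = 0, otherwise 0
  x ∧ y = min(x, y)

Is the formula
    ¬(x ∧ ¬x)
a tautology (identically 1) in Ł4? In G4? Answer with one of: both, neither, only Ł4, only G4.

In Ł4: at x = 1/3 the value is 2/3 — not a tautology.
In G4: every assignment gives 1 — tautology.

only G4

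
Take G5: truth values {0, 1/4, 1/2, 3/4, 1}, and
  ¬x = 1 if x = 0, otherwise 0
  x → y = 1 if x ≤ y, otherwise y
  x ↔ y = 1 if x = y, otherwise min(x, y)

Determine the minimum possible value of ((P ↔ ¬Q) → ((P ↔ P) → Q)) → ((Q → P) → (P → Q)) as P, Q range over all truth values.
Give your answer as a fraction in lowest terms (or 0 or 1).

1/4

Take P = 1/2, Q = 1/4:
¬Q = ¬1/4 = 0
P ↔ ¬Q = 1/2 ↔ 0 = 0
P ↔ P = 1/2 ↔ 1/2 = 1
(P ↔ P) → Q = 1 → 1/4 = 1/4
(P ↔ ¬Q) → ((P ↔ P) → Q) = 0 → 1/4 = 1
Q → P = 1/4 → 1/2 = 1
P → Q = 1/2 → 1/4 = 1/4
(Q → P) → (P → Q) = 1 → 1/4 = 1/4
((P ↔ ¬Q) → ((P ↔ P) → Q)) → ((Q → P) → (P → Q)) = 1 → 1/4 = 1/4
No assignment yields a value below 1/4, so this is the minimum.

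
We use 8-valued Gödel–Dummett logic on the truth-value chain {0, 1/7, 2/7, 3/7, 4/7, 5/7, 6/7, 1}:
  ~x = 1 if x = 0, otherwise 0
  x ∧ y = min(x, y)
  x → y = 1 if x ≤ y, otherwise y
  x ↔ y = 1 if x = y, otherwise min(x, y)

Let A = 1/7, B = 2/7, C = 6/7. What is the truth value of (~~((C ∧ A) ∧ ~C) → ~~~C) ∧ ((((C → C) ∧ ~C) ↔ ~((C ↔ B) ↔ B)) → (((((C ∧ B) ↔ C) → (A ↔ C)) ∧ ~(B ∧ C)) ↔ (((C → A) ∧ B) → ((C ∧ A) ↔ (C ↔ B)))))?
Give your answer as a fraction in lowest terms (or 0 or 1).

C ∧ A = 6/7 ∧ 1/7 = 1/7
~C = ~6/7 = 0
(C ∧ A) ∧ ~C = 1/7 ∧ 0 = 0
~((C ∧ A) ∧ ~C) = ~0 = 1
~~((C ∧ A) ∧ ~C) = ~1 = 0
~C = ~6/7 = 0
~~C = ~0 = 1
~~~C = ~1 = 0
~~((C ∧ A) ∧ ~C) → ~~~C = 0 → 0 = 1
C → C = 6/7 → 6/7 = 1
~C = ~6/7 = 0
(C → C) ∧ ~C = 1 ∧ 0 = 0
C ↔ B = 6/7 ↔ 2/7 = 2/7
(C ↔ B) ↔ B = 2/7 ↔ 2/7 = 1
~((C ↔ B) ↔ B) = ~1 = 0
((C → C) ∧ ~C) ↔ ~((C ↔ B) ↔ B) = 0 ↔ 0 = 1
C ∧ B = 6/7 ∧ 2/7 = 2/7
(C ∧ B) ↔ C = 2/7 ↔ 6/7 = 2/7
A ↔ C = 1/7 ↔ 6/7 = 1/7
((C ∧ B) ↔ C) → (A ↔ C) = 2/7 → 1/7 = 1/7
B ∧ C = 2/7 ∧ 6/7 = 2/7
~(B ∧ C) = ~2/7 = 0
(((C ∧ B) ↔ C) → (A ↔ C)) ∧ ~(B ∧ C) = 1/7 ∧ 0 = 0
C → A = 6/7 → 1/7 = 1/7
(C → A) ∧ B = 1/7 ∧ 2/7 = 1/7
C ∧ A = 6/7 ∧ 1/7 = 1/7
C ↔ B = 6/7 ↔ 2/7 = 2/7
(C ∧ A) ↔ (C ↔ B) = 1/7 ↔ 2/7 = 1/7
((C → A) ∧ B) → ((C ∧ A) ↔ (C ↔ B)) = 1/7 → 1/7 = 1
((((C ∧ B) ↔ C) → (A ↔ C)) ∧ ~(B ∧ C)) ↔ (((C → A) ∧ B) → ((C ∧ A) ↔ (C ↔ B))) = 0 ↔ 1 = 0
(((C → C) ∧ ~C) ↔ ~((C ↔ B) ↔ B)) → (((((C ∧ B) ↔ C) → (A ↔ C)) ∧ ~(B ∧ C)) ↔ (((C → A) ∧ B) → ((C ∧ A) ↔ (C ↔ B)))) = 1 → 0 = 0
(~~((C ∧ A) ∧ ~C) → ~~~C) ∧ ((((C → C) ∧ ~C) ↔ ~((C ↔ B) ↔ B)) → (((((C ∧ B) ↔ C) → (A ↔ C)) ∧ ~(B ∧ C)) ↔ (((C → A) ∧ B) → ((C ∧ A) ↔ (C ↔ B))))) = 1 ∧ 0 = 0

0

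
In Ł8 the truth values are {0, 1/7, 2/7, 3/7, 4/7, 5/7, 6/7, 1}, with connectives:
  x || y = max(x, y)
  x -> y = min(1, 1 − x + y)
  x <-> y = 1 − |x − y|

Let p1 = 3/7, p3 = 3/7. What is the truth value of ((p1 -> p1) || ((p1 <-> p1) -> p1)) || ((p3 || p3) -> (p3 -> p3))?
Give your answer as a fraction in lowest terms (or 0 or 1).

p1 -> p1 = 3/7 -> 3/7 = 1
p1 <-> p1 = 3/7 <-> 3/7 = 1
(p1 <-> p1) -> p1 = 1 -> 3/7 = 3/7
(p1 -> p1) || ((p1 <-> p1) -> p1) = 1 || 3/7 = 1
p3 || p3 = 3/7 || 3/7 = 3/7
p3 -> p3 = 3/7 -> 3/7 = 1
(p3 || p3) -> (p3 -> p3) = 3/7 -> 1 = 1
((p1 -> p1) || ((p1 <-> p1) -> p1)) || ((p3 || p3) -> (p3 -> p3)) = 1 || 1 = 1

1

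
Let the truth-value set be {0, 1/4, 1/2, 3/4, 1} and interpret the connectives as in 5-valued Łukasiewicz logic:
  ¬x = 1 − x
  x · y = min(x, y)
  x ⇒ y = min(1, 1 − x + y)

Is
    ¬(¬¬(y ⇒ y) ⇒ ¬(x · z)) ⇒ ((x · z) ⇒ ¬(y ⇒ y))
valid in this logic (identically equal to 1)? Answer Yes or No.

Counterexample: take x = 3/4, y = 0, z = 3/4.
y ⇒ y = 0 ⇒ 0 = 1
¬(y ⇒ y) = ¬1 = 0
¬¬(y ⇒ y) = ¬0 = 1
x · z = 3/4 · 3/4 = 3/4
¬(x · z) = ¬3/4 = 1/4
¬¬(y ⇒ y) ⇒ ¬(x · z) = 1 ⇒ 1/4 = 1/4
¬(¬¬(y ⇒ y) ⇒ ¬(x · z)) = ¬1/4 = 3/4
(x · z) ⇒ ¬(y ⇒ y) = 3/4 ⇒ 0 = 1/4
¬(¬¬(y ⇒ y) ⇒ ¬(x · z)) ⇒ ((x · z) ⇒ ¬(y ⇒ y)) = 3/4 ⇒ 1/4 = 1/2
This gives 1/2 ≠ 1.

No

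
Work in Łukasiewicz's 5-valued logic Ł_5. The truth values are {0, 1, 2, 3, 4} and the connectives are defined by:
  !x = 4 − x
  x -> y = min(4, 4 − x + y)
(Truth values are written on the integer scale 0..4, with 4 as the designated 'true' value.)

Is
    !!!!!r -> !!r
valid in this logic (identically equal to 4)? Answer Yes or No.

No

Counterexample: take r = 0.
!r = !0 = 4
!!r = !4 = 0
!!!r = !0 = 4
!!!!r = !4 = 0
!!!!!r = !0 = 4
!r = !0 = 4
!!r = !4 = 0
!!!!!r -> !!r = 4 -> 0 = 0
This gives 0 ≠ 4.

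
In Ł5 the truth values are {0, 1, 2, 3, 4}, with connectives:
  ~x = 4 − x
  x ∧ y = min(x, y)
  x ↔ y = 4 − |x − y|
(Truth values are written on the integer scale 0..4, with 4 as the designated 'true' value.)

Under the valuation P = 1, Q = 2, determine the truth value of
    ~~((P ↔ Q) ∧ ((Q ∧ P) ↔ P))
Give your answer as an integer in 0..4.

P ↔ Q = 1 ↔ 2 = 3
Q ∧ P = 2 ∧ 1 = 1
(Q ∧ P) ↔ P = 1 ↔ 1 = 4
(P ↔ Q) ∧ ((Q ∧ P) ↔ P) = 3 ∧ 4 = 3
~((P ↔ Q) ∧ ((Q ∧ P) ↔ P)) = ~3 = 1
~~((P ↔ Q) ∧ ((Q ∧ P) ↔ P)) = ~1 = 3

3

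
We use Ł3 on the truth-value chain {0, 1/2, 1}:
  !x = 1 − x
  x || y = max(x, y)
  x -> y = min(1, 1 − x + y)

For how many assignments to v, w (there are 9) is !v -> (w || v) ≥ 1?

v = 0, w = 0 ↦ 0  <
v = 0, w = 1/2 ↦ 1/2  <
v = 0, w = 1 ↦ 1  ≥
v = 1/2, w = 0 ↦ 1  ≥
v = 1/2, w = 1/2 ↦ 1  ≥
v = 1/2, w = 1 ↦ 1  ≥
v = 1, w = 0 ↦ 1  ≥
v = 1, w = 1/2 ↦ 1  ≥
v = 1, w = 1 ↦ 1  ≥
So 7 of the 9 assignments meet the threshold.

7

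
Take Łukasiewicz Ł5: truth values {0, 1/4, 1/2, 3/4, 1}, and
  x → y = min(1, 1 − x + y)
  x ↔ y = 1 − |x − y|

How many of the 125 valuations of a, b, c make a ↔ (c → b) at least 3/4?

value 1: 25 assignments (counts)
value 3/4: 34 assignments (counts)
value 1/2: 28 assignments
value 1/4: 22 assignments
value 0: 16 assignments
So 59 of the 125 assignments meet the threshold.

59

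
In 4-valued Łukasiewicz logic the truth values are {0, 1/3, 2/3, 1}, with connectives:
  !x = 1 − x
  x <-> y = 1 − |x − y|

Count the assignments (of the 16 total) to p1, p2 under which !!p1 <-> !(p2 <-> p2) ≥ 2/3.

p1 = 0, p2 = 0 ↦ 1  ≥
p1 = 0, p2 = 1/3 ↦ 1  ≥
p1 = 0, p2 = 2/3 ↦ 1  ≥
p1 = 0, p2 = 1 ↦ 1  ≥
p1 = 1/3, p2 = 0 ↦ 2/3  ≥
p1 = 1/3, p2 = 1/3 ↦ 2/3  ≥
p1 = 1/3, p2 = 2/3 ↦ 2/3  ≥
p1 = 1/3, p2 = 1 ↦ 2/3  ≥
p1 = 2/3, p2 = 0 ↦ 1/3  <
p1 = 2/3, p2 = 1/3 ↦ 1/3  <
p1 = 2/3, p2 = 2/3 ↦ 1/3  <
p1 = 2/3, p2 = 1 ↦ 1/3  <
p1 = 1, p2 = 0 ↦ 0  <
p1 = 1, p2 = 1/3 ↦ 0  <
p1 = 1, p2 = 2/3 ↦ 0  <
p1 = 1, p2 = 1 ↦ 0  <
So 8 of the 16 assignments meet the threshold.

8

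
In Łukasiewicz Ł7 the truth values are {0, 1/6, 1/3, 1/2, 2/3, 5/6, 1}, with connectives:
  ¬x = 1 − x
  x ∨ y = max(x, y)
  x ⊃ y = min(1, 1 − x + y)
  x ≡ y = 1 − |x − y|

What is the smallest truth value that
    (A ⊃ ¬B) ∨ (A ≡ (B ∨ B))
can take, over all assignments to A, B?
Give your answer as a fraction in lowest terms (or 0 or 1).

1/2

Take A = 1/2, B = 1:
¬B = ¬1 = 0
A ⊃ ¬B = 1/2 ⊃ 0 = 1/2
B ∨ B = 1 ∨ 1 = 1
A ≡ (B ∨ B) = 1/2 ≡ 1 = 1/2
(A ⊃ ¬B) ∨ (A ≡ (B ∨ B)) = 1/2 ∨ 1/2 = 1/2
No assignment yields a value below 1/2, so this is the minimum.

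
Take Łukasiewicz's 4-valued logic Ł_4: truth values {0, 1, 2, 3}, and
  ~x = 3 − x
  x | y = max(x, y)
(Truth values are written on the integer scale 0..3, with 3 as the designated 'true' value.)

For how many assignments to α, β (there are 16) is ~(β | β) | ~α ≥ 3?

α = 0, β = 0 ↦ 3  ≥
α = 0, β = 1 ↦ 3  ≥
α = 0, β = 2 ↦ 3  ≥
α = 0, β = 3 ↦ 3  ≥
α = 1, β = 0 ↦ 3  ≥
α = 1, β = 1 ↦ 2  <
α = 1, β = 2 ↦ 2  <
α = 1, β = 3 ↦ 2  <
α = 2, β = 0 ↦ 3  ≥
α = 2, β = 1 ↦ 2  <
α = 2, β = 2 ↦ 1  <
α = 2, β = 3 ↦ 1  <
α = 3, β = 0 ↦ 3  ≥
α = 3, β = 1 ↦ 2  <
α = 3, β = 2 ↦ 1  <
α = 3, β = 3 ↦ 0  <
So 7 of the 16 assignments meet the threshold.

7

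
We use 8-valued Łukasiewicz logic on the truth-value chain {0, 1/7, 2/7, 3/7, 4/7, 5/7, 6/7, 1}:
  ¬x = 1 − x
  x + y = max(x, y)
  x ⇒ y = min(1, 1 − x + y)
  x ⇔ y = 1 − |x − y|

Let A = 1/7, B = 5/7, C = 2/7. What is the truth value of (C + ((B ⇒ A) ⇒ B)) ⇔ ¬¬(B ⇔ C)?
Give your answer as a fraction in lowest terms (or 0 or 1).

4/7

B ⇒ A = 5/7 ⇒ 1/7 = 3/7
(B ⇒ A) ⇒ B = 3/7 ⇒ 5/7 = 1
C + ((B ⇒ A) ⇒ B) = 2/7 + 1 = 1
B ⇔ C = 5/7 ⇔ 2/7 = 4/7
¬(B ⇔ C) = ¬4/7 = 3/7
¬¬(B ⇔ C) = ¬3/7 = 4/7
(C + ((B ⇒ A) ⇒ B)) ⇔ ¬¬(B ⇔ C) = 1 ⇔ 4/7 = 4/7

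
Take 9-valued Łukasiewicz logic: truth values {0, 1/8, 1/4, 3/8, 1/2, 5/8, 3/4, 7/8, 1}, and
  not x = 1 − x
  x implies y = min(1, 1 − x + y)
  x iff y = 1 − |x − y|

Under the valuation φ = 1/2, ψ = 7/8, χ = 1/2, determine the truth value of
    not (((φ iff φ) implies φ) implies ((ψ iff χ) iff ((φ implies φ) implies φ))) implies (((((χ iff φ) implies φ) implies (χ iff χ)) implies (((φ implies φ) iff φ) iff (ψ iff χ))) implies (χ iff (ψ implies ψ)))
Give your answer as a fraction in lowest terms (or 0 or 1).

1

φ iff φ = 1/2 iff 1/2 = 1
(φ iff φ) implies φ = 1 implies 1/2 = 1/2
ψ iff χ = 7/8 iff 1/2 = 5/8
φ implies φ = 1/2 implies 1/2 = 1
(φ implies φ) implies φ = 1 implies 1/2 = 1/2
(ψ iff χ) iff ((φ implies φ) implies φ) = 5/8 iff 1/2 = 7/8
((φ iff φ) implies φ) implies ((ψ iff χ) iff ((φ implies φ) implies φ)) = 1/2 implies 7/8 = 1
not (((φ iff φ) implies φ) implies ((ψ iff χ) iff ((φ implies φ) implies φ))) = not 1 = 0
χ iff φ = 1/2 iff 1/2 = 1
(χ iff φ) implies φ = 1 implies 1/2 = 1/2
χ iff χ = 1/2 iff 1/2 = 1
((χ iff φ) implies φ) implies (χ iff χ) = 1/2 implies 1 = 1
φ implies φ = 1/2 implies 1/2 = 1
(φ implies φ) iff φ = 1 iff 1/2 = 1/2
ψ iff χ = 7/8 iff 1/2 = 5/8
((φ implies φ) iff φ) iff (ψ iff χ) = 1/2 iff 5/8 = 7/8
(((χ iff φ) implies φ) implies (χ iff χ)) implies (((φ implies φ) iff φ) iff (ψ iff χ)) = 1 implies 7/8 = 7/8
ψ implies ψ = 7/8 implies 7/8 = 1
χ iff (ψ implies ψ) = 1/2 iff 1 = 1/2
((((χ iff φ) implies φ) implies (χ iff χ)) implies (((φ implies φ) iff φ) iff (ψ iff χ))) implies (χ iff (ψ implies ψ)) = 7/8 implies 1/2 = 5/8
not (((φ iff φ) implies φ) implies ((ψ iff χ) iff ((φ implies φ) implies φ))) implies (((((χ iff φ) implies φ) implies (χ iff χ)) implies (((φ implies φ) iff φ) iff (ψ iff χ))) implies (χ iff (ψ implies ψ))) = 0 implies 5/8 = 1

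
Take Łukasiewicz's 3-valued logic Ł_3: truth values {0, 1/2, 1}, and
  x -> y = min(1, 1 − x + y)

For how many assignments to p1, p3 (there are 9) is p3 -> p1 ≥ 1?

p1 = 0, p3 = 0 ↦ 1  ≥
p1 = 0, p3 = 1/2 ↦ 1/2  <
p1 = 0, p3 = 1 ↦ 0  <
p1 = 1/2, p3 = 0 ↦ 1  ≥
p1 = 1/2, p3 = 1/2 ↦ 1  ≥
p1 = 1/2, p3 = 1 ↦ 1/2  <
p1 = 1, p3 = 0 ↦ 1  ≥
p1 = 1, p3 = 1/2 ↦ 1  ≥
p1 = 1, p3 = 1 ↦ 1  ≥
So 6 of the 9 assignments meet the threshold.

6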